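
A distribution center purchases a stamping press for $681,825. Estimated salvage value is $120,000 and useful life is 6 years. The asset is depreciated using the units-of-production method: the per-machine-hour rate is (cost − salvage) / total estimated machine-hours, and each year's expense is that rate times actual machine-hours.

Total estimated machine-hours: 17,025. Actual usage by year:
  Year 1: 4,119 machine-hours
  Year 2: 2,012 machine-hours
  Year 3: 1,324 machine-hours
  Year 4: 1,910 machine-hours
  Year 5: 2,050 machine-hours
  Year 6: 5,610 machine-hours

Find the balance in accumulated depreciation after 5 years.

$376,695

Depreciable base = $681,825 − $120,000 = $561,825.
Rate = $561,825 / 17,025 machine-hours = $33 per machine-hour.
Year 1: 4,119 × $33 = $135,927. Book value $545,898.
Year 2: 2,012 × $33 = $66,396. Book value $479,502.
Year 3: 1,324 × $33 = $43,692. Book value $435,810.
Year 4: 1,910 × $33 = $63,030. Book value $372,780.
Year 5: 2,050 × $33 = $67,650. Book value $305,130.
Accumulated through year 5 = $681,825 − $305,130 = $376,695.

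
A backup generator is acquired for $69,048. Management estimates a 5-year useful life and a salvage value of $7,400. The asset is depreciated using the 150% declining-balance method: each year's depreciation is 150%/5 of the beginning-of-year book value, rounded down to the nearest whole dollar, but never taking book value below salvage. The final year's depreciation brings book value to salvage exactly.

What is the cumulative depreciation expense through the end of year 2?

$35,214

Depreciable base = $69,048 − $7,400 = $61,648.
Year 1: ⌊$69,048 × 150%/5⌋ = $20,714. Book value $48,334.
Year 2: ⌊$48,334 × 150%/5⌋ = $14,500. Book value $33,834.
Accumulated through year 2 = $69,048 − $33,834 = $35,214.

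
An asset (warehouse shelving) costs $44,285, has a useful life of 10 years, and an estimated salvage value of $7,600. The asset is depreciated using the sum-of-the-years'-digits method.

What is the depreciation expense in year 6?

$3,335

Depreciable base = $44,285 − $7,600 = $36,685.
Sum of the years' digits = 10+9+8+7+6+5+4+3+2+1 = 55.
Year 1: $36,685 × 10/55 = $6,670. Book value $37,615.
Year 2: $36,685 × 9/55 = $6,003. Book value $31,612.
Year 3: $36,685 × 8/55 = $5,336. Book value $26,276.
Year 4: $36,685 × 7/55 = $4,669. Book value $21,607.
Year 5: $36,685 × 6/55 = $4,002. Book value $17,605.
Year 6: $36,685 × 5/55 = $3,335. Book value $14,270.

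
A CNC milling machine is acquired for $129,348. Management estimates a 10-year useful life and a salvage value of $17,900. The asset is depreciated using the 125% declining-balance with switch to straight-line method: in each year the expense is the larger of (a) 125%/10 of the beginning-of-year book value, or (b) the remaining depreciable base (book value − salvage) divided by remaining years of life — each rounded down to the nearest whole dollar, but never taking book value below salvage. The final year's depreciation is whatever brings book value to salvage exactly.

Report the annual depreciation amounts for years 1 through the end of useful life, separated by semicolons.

$16,168; $14,147; $12,379; $10,831; $9,653; $9,654; $9,654; $9,654; $9,654; $9,654

Depreciable base = $129,348 − $17,900 = $111,448.
Year 1: DB = ⌊$129,348 × 125%/10⌋ = $16,168; SL = ⌊$111,448/10⌋ = $11,144 → take DB $16,168. Book value $113,180.
Year 2: DB = ⌊$113,180 × 125%/10⌋ = $14,147; SL = ⌊$95,280/9⌋ = $10,586 → take DB $14,147. Book value $99,033.
Year 3: DB = ⌊$99,033 × 125%/10⌋ = $12,379; SL = ⌊$81,133/8⌋ = $10,141 → take DB $12,379. Book value $86,654.
Year 4: DB = ⌊$86,654 × 125%/10⌋ = $10,831; SL = ⌊$68,754/7⌋ = $9,822 → take DB $10,831. Book value $75,823.
Year 5: DB = ⌊$75,823 × 125%/10⌋ = $9,477; SL = ⌊$57,923/6⌋ = $9,653 → take SL $9,653. Book value $66,170.
Year 6: DB = ⌊$66,170 × 125%/10⌋ = $8,271; SL = ⌊$48,270/5⌋ = $9,654 → take SL $9,654. Book value $56,516.
Year 7: DB = ⌊$56,516 × 125%/10⌋ = $7,064; SL = ⌊$38,616/4⌋ = $9,654 → take SL $9,654. Book value $46,862.
Year 8: DB = ⌊$46,862 × 125%/10⌋ = $5,857; SL = ⌊$28,962/3⌋ = $9,654 → take SL $9,654. Book value $37,208.
Year 9: DB = ⌊$37,208 × 125%/10⌋ = $4,651; SL = ⌊$19,308/2⌋ = $9,654 → take SL $9,654. Book value $27,554.
Year 10 (final): $27,554 − $17,900 = $9,654. Book value $17,900.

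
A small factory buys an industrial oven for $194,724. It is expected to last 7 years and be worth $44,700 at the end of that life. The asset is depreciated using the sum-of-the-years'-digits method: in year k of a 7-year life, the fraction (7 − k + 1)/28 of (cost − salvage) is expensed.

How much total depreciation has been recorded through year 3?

$96,444

Depreciable base = $194,724 − $44,700 = $150,024.
Sum of the years' digits = 7+6+5+4+3+2+1 = 28.
Year 1: $150,024 × 7/28 = $37,506. Book value $157,218.
Year 2: $150,024 × 6/28 = $32,148. Book value $125,070.
Year 3: $150,024 × 5/28 = $26,790. Book value $98,280.
Accumulated through year 3 = $194,724 − $98,280 = $96,444.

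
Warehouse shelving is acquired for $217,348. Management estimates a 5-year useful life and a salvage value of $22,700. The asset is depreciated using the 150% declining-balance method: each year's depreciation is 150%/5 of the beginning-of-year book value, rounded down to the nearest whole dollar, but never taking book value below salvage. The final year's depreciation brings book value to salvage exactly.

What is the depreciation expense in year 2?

$45,643

Depreciable base = $217,348 − $22,700 = $194,648.
Year 1: ⌊$217,348 × 150%/5⌋ = $65,204. Book value $152,144.
Year 2: ⌊$152,144 × 150%/5⌋ = $45,643. Book value $106,501.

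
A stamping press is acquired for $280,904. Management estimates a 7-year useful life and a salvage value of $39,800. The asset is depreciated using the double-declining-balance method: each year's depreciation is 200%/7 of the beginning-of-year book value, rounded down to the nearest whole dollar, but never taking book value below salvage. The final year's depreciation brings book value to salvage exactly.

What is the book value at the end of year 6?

$39,800

Depreciable base = $280,904 − $39,800 = $241,104.
Year 1: ⌊$280,904 × 200%/7⌋ = $80,258. Book value $200,646.
Year 2: ⌊$200,646 × 200%/7⌋ = $57,327. Book value $143,319.
Year 3: ⌊$143,319 × 200%/7⌋ = $40,948. Book value $102,371.
Year 4: ⌊$102,371 × 200%/7⌋ = $29,248. Book value $73,123.
Year 5: ⌊$73,123 × 200%/7⌋ = $20,892. Book value $52,231.
Year 6: ⌊$52,231 × 200%/7⌋ = $14,923, capped at $12,431. Book value $39,800.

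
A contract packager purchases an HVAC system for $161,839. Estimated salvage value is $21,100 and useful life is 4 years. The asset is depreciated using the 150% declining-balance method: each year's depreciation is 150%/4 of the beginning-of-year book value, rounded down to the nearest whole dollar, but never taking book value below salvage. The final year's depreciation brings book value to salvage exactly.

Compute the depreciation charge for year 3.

$23,707

Depreciable base = $161,839 − $21,100 = $140,739.
Year 1: ⌊$161,839 × 150%/4⌋ = $60,689. Book value $101,150.
Year 2: ⌊$101,150 × 150%/4⌋ = $37,931. Book value $63,219.
Year 3: ⌊$63,219 × 150%/4⌋ = $23,707. Book value $39,512.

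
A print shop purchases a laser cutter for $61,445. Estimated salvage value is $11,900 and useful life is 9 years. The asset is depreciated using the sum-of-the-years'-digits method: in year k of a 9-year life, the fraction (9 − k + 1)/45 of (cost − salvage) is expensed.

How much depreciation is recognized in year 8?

Depreciable base = $61,445 − $11,900 = $49,545.
Sum of the years' digits = 9+8+7+6+5+4+3+2+1 = 45.
Year 1: $49,545 × 9/45 = $9,909. Book value $51,536.
Year 2: $49,545 × 8/45 = $8,808. Book value $42,728.
Year 3: $49,545 × 7/45 = $7,707. Book value $35,021.
Year 4: $49,545 × 6/45 = $6,606. Book value $28,415.
Year 5: $49,545 × 5/45 = $5,505. Book value $22,910.
Year 6: $49,545 × 4/45 = $4,404. Book value $18,506.
Year 7: $49,545 × 3/45 = $3,303. Book value $15,203.
Year 8: $49,545 × 2/45 = $2,202. Book value $13,001.

$2,202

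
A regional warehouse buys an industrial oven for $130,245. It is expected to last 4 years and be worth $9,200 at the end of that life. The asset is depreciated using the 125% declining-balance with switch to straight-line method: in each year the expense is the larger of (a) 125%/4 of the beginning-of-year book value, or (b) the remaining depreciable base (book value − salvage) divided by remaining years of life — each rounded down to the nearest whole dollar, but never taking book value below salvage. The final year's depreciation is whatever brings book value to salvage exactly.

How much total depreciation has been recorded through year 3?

Depreciable base = $130,245 − $9,200 = $121,045.
Year 1: DB = ⌊$130,245 × 125%/4⌋ = $40,701; SL = ⌊$121,045/4⌋ = $30,261 → take DB $40,701. Book value $89,544.
Year 2: DB = ⌊$89,544 × 125%/4⌋ = $27,982; SL = ⌊$80,344/3⌋ = $26,781 → take DB $27,982. Book value $61,562.
Year 3: DB = ⌊$61,562 × 125%/4⌋ = $19,238; SL = ⌊$52,362/2⌋ = $26,181 → take SL $26,181. Book value $35,381.
Accumulated through year 3 = $130,245 − $35,381 = $94,864.

$94,864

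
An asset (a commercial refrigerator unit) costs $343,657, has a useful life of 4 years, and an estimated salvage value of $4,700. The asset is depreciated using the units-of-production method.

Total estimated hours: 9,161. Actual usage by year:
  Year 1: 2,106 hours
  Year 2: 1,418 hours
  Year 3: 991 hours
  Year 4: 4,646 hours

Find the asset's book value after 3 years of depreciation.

$176,602

Depreciable base = $343,657 − $4,700 = $338,957.
Rate = $338,957 / 9,161 hours = $37 per hour.
Year 1: 2,106 × $37 = $77,922. Book value $265,735.
Year 2: 1,418 × $37 = $52,466. Book value $213,269.
Year 3: 991 × $37 = $36,667. Book value $176,602.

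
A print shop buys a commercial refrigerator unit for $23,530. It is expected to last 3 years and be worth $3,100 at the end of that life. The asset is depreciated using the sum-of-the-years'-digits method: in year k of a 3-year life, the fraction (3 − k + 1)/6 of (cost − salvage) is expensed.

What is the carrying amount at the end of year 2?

$6,505

Depreciable base = $23,530 − $3,100 = $20,430.
Sum of the years' digits = 3+2+1 = 6.
Year 1: $20,430 × 3/6 = $10,215. Book value $13,315.
Year 2: $20,430 × 2/6 = $6,810. Book value $6,505.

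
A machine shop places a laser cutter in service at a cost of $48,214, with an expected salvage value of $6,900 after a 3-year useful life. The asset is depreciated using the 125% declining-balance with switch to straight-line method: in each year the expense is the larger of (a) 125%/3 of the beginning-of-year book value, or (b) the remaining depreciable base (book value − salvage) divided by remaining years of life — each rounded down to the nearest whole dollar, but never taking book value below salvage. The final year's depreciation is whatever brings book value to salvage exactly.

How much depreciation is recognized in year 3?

Depreciable base = $48,214 − $6,900 = $41,314.
Year 1: DB = ⌊$48,214 × 125%/3⌋ = $20,089; SL = ⌊$41,314/3⌋ = $13,771 → take DB $20,089. Book value $28,125.
Year 2: DB = ⌊$28,125 × 125%/3⌋ = $11,718; SL = ⌊$21,225/2⌋ = $10,612 → take DB $11,718. Book value $16,407.
Year 3 (final): $16,407 − $6,900 = $9,507. Book value $6,900.

$9,507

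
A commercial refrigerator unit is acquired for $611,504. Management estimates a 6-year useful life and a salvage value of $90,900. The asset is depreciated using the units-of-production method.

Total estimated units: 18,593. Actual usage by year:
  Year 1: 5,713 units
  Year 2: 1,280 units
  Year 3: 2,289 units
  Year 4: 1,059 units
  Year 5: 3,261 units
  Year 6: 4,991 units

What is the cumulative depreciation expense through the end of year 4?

Depreciable base = $611,504 − $90,900 = $520,604.
Rate = $520,604 / 18,593 units = $28 per unit.
Year 1: 5,713 × $28 = $159,964. Book value $451,540.
Year 2: 1,280 × $28 = $35,840. Book value $415,700.
Year 3: 2,289 × $28 = $64,092. Book value $351,608.
Year 4: 1,059 × $28 = $29,652. Book value $321,956.
Accumulated through year 4 = $611,504 − $321,956 = $289,548.

$289,548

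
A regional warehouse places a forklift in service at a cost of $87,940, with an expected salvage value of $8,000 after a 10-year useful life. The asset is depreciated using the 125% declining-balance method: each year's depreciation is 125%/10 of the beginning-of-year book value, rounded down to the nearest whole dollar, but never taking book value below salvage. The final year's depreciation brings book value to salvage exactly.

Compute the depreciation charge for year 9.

Depreciable base = $87,940 − $8,000 = $79,940.
Year 1: ⌊$87,940 × 125%/10⌋ = $10,992. Book value $76,948.
Year 2: ⌊$76,948 × 125%/10⌋ = $9,618. Book value $67,330.
Year 3: ⌊$67,330 × 125%/10⌋ = $8,416. Book value $58,914.
Year 4: ⌊$58,914 × 125%/10⌋ = $7,364. Book value $51,550.
Year 5: ⌊$51,550 × 125%/10⌋ = $6,443. Book value $45,107.
Year 6: ⌊$45,107 × 125%/10⌋ = $5,638. Book value $39,469.
Year 7: ⌊$39,469 × 125%/10⌋ = $4,933. Book value $34,536.
Year 8: ⌊$34,536 × 125%/10⌋ = $4,317. Book value $30,219.
Year 9: ⌊$30,219 × 125%/10⌋ = $3,777. Book value $26,442.

$3,777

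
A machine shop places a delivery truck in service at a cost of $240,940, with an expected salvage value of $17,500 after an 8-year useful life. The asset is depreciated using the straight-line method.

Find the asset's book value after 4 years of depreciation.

Depreciable base = $240,940 − $17,500 = $223,440.
Annual expense = $223,440 / 8 = $27,930.
End of year 1: book value $213,010.
End of year 2: book value $185,080.
End of year 3: book value $157,150.
End of year 4: book value $129,220.

$129,220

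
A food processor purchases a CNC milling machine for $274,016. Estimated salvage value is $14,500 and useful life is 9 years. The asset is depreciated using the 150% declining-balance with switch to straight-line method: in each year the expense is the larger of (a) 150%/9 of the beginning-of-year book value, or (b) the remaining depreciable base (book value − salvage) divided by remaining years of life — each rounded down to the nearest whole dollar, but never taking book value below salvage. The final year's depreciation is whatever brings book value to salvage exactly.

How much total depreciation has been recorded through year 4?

Depreciable base = $274,016 − $14,500 = $259,516.
Year 1: DB = ⌊$274,016 × 150%/9⌋ = $45,669; SL = ⌊$259,516/9⌋ = $28,835 → take DB $45,669. Book value $228,347.
Year 2: DB = ⌊$228,347 × 150%/9⌋ = $38,057; SL = ⌊$213,847/8⌋ = $26,730 → take DB $38,057. Book value $190,290.
Year 3: DB = ⌊$190,290 × 150%/9⌋ = $31,715; SL = ⌊$175,790/7⌋ = $25,112 → take DB $31,715. Book value $158,575.
Year 4: DB = ⌊$158,575 × 150%/9⌋ = $26,429; SL = ⌊$144,075/6⌋ = $24,012 → take DB $26,429. Book value $132,146.
Accumulated through year 4 = $274,016 − $132,146 = $141,870.

$141,870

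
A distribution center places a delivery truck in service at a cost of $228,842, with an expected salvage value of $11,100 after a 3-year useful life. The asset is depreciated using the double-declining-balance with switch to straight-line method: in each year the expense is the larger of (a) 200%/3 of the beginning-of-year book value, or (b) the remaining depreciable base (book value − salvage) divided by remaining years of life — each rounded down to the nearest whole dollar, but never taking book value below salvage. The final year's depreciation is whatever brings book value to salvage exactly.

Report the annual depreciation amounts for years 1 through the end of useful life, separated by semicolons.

Depreciable base = $228,842 − $11,100 = $217,742.
Year 1: DB = ⌊$228,842 × 200%/3⌋ = $152,561; SL = ⌊$217,742/3⌋ = $72,580 → take DB $152,561. Book value $76,281.
Year 2: DB = ⌊$76,281 × 200%/3⌋ = $50,854; SL = ⌊$65,181/2⌋ = $32,590 → take DB $50,854. Book value $25,427.
Year 3 (final): $25,427 − $11,100 = $14,327. Book value $11,100.

$152,561; $50,854; $14,327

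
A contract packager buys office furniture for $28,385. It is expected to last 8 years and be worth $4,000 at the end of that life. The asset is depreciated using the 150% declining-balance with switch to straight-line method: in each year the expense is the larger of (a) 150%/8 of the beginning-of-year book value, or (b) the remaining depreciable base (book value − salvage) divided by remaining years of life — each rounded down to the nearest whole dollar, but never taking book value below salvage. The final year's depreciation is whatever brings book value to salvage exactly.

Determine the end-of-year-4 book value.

$12,372

Depreciable base = $28,385 − $4,000 = $24,385.
Year 1: DB = ⌊$28,385 × 150%/8⌋ = $5,322; SL = ⌊$24,385/8⌋ = $3,048 → take DB $5,322. Book value $23,063.
Year 2: DB = ⌊$23,063 × 150%/8⌋ = $4,324; SL = ⌊$19,063/7⌋ = $2,723 → take DB $4,324. Book value $18,739.
Year 3: DB = ⌊$18,739 × 150%/8⌋ = $3,513; SL = ⌊$14,739/6⌋ = $2,456 → take DB $3,513. Book value $15,226.
Year 4: DB = ⌊$15,226 × 150%/8⌋ = $2,854; SL = ⌊$11,226/5⌋ = $2,245 → take DB $2,854. Book value $12,372.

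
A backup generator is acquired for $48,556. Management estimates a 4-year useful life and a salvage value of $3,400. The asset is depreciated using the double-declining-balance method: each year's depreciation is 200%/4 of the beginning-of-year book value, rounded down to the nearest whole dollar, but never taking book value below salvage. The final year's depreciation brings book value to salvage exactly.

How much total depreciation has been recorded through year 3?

Depreciable base = $48,556 − $3,400 = $45,156.
Year 1: ⌊$48,556 × 200%/4⌋ = $24,278. Book value $24,278.
Year 2: ⌊$24,278 × 200%/4⌋ = $12,139. Book value $12,139.
Year 3: ⌊$12,139 × 200%/4⌋ = $6,069. Book value $6,070.
Accumulated through year 3 = $48,556 − $6,070 = $42,486.

$42,486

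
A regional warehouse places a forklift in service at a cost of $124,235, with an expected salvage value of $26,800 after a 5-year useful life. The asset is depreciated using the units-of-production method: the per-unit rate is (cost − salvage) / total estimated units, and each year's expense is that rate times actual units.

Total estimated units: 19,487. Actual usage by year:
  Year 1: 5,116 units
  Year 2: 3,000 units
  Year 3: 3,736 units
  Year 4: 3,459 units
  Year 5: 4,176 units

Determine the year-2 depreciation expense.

$15,000

Depreciable base = $124,235 − $26,800 = $97,435.
Rate = $97,435 / 19,487 units = $5 per unit.
Year 1: 5,116 × $5 = $25,580. Book value $98,655.
Year 2: 3,000 × $5 = $15,000. Book value $83,655.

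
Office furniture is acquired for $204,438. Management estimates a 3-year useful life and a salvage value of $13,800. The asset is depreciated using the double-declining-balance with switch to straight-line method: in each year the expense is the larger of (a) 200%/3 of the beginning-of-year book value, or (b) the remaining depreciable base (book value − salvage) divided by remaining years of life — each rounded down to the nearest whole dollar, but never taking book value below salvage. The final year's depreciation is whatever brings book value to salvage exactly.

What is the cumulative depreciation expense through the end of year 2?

Depreciable base = $204,438 − $13,800 = $190,638.
Year 1: DB = ⌊$204,438 × 200%/3⌋ = $136,292; SL = ⌊$190,638/3⌋ = $63,546 → take DB $136,292. Book value $68,146.
Year 2: DB = ⌊$68,146 × 200%/3⌋ = $45,430; SL = ⌊$54,346/2⌋ = $27,173 → take DB $45,430. Book value $22,716.
Accumulated through year 2 = $204,438 − $22,716 = $181,722.

$181,722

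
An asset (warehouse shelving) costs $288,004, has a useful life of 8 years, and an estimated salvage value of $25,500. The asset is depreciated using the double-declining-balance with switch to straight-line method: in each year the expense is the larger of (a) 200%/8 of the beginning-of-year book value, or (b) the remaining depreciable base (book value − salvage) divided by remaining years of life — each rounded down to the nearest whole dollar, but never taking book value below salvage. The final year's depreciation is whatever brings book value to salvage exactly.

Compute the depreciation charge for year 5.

Depreciable base = $288,004 − $25,500 = $262,504.
Year 1: DB = ⌊$288,004 × 200%/8⌋ = $72,001; SL = ⌊$262,504/8⌋ = $32,813 → take DB $72,001. Book value $216,003.
Year 2: DB = ⌊$216,003 × 200%/8⌋ = $54,000; SL = ⌊$190,503/7⌋ = $27,214 → take DB $54,000. Book value $162,003.
Year 3: DB = ⌊$162,003 × 200%/8⌋ = $40,500; SL = ⌊$136,503/6⌋ = $22,750 → take DB $40,500. Book value $121,503.
Year 4: DB = ⌊$121,503 × 200%/8⌋ = $30,375; SL = ⌊$96,003/5⌋ = $19,200 → take DB $30,375. Book value $91,128.
Year 5: DB = ⌊$91,128 × 200%/8⌋ = $22,782; SL = ⌊$65,628/4⌋ = $16,407 → take DB $22,782. Book value $68,346.

$22,782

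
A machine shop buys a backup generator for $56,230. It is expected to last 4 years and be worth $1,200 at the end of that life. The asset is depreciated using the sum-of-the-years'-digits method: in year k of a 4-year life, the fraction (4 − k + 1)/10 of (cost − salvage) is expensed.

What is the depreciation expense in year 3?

$11,006

Depreciable base = $56,230 − $1,200 = $55,030.
Sum of the years' digits = 4+3+2+1 = 10.
Year 1: $55,030 × 4/10 = $22,012. Book value $34,218.
Year 2: $55,030 × 3/10 = $16,509. Book value $17,709.
Year 3: $55,030 × 2/10 = $11,006. Book value $6,703.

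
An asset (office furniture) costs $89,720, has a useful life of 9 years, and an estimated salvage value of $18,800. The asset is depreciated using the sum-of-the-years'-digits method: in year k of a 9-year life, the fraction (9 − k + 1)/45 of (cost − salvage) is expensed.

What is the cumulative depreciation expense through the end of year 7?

$66,192

Depreciable base = $89,720 − $18,800 = $70,920.
Sum of the years' digits = 9+8+7+6+5+4+3+2+1 = 45.
Year 1: $70,920 × 9/45 = $14,184. Book value $75,536.
Year 2: $70,920 × 8/45 = $12,608. Book value $62,928.
Year 3: $70,920 × 7/45 = $11,032. Book value $51,896.
Year 4: $70,920 × 6/45 = $9,456. Book value $42,440.
Year 5: $70,920 × 5/45 = $7,880. Book value $34,560.
Year 6: $70,920 × 4/45 = $6,304. Book value $28,256.
Year 7: $70,920 × 3/45 = $4,728. Book value $23,528.
Accumulated through year 7 = $89,720 − $23,528 = $66,192.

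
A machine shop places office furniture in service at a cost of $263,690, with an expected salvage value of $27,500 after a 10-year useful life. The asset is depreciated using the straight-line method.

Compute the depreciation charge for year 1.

Depreciable base = $263,690 − $27,500 = $236,190.
Annual expense = $236,190 / 10 = $23,619.

$23,619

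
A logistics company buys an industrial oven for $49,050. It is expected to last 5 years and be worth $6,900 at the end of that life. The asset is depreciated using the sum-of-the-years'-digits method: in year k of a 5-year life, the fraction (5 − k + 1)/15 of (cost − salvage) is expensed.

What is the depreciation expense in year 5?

$2,810

Depreciable base = $49,050 − $6,900 = $42,150.
Sum of the years' digits = 5+4+3+2+1 = 15.
Year 1: $42,150 × 5/15 = $14,050. Book value $35,000.
Year 2: $42,150 × 4/15 = $11,240. Book value $23,760.
Year 3: $42,150 × 3/15 = $8,430. Book value $15,330.
Year 4: $42,150 × 2/15 = $5,620. Book value $9,710.
Year 5: $42,150 × 1/15 = $2,810. Book value $6,900.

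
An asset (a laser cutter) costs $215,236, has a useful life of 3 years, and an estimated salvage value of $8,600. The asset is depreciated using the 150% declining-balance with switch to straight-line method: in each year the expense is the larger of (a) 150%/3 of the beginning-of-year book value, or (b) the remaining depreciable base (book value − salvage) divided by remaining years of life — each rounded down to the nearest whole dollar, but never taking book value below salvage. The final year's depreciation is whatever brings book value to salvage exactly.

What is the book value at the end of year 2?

$53,809

Depreciable base = $215,236 − $8,600 = $206,636.
Year 1: DB = ⌊$215,236 × 150%/3⌋ = $107,618; SL = ⌊$206,636/3⌋ = $68,878 → take DB $107,618. Book value $107,618.
Year 2: DB = ⌊$107,618 × 150%/3⌋ = $53,809; SL = ⌊$99,018/2⌋ = $49,509 → take DB $53,809. Book value $53,809.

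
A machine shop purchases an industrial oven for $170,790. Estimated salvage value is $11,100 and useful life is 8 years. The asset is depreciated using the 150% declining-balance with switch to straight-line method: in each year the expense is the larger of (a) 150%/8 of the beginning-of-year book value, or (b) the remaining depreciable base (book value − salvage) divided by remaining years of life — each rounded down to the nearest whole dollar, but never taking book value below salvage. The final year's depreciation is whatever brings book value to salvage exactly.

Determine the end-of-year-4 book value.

Depreciable base = $170,790 − $11,100 = $159,690.
Year 1: DB = ⌊$170,790 × 150%/8⌋ = $32,023; SL = ⌊$159,690/8⌋ = $19,961 → take DB $32,023. Book value $138,767.
Year 2: DB = ⌊$138,767 × 150%/8⌋ = $26,018; SL = ⌊$127,667/7⌋ = $18,238 → take DB $26,018. Book value $112,749.
Year 3: DB = ⌊$112,749 × 150%/8⌋ = $21,140; SL = ⌊$101,649/6⌋ = $16,941 → take DB $21,140. Book value $91,609.
Year 4: DB = ⌊$91,609 × 150%/8⌋ = $17,176; SL = ⌊$80,509/5⌋ = $16,101 → take DB $17,176. Book value $74,433.

$74,433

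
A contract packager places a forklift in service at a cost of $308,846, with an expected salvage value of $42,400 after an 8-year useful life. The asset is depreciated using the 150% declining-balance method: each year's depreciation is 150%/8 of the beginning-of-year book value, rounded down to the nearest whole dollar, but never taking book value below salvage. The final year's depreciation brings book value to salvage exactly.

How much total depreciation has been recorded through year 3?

$143,187

Depreciable base = $308,846 − $42,400 = $266,446.
Year 1: ⌊$308,846 × 150%/8⌋ = $57,908. Book value $250,938.
Year 2: ⌊$250,938 × 150%/8⌋ = $47,050. Book value $203,888.
Year 3: ⌊$203,888 × 150%/8⌋ = $38,229. Book value $165,659.
Accumulated through year 3 = $308,846 − $165,659 = $143,187.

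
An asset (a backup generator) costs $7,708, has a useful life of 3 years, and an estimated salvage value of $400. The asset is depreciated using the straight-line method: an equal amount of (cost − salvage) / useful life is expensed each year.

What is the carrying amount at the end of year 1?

$5,272

Depreciable base = $7,708 − $400 = $7,308.
Annual expense = $7,308 / 3 = $2,436.
End of year 1: book value $5,272.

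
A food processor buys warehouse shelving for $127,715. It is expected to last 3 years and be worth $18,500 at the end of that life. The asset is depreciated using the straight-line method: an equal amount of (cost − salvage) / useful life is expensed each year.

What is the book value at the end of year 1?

Depreciable base = $127,715 − $18,500 = $109,215.
Annual expense = $109,215 / 3 = $36,405.
End of year 1: book value $91,310.

$91,310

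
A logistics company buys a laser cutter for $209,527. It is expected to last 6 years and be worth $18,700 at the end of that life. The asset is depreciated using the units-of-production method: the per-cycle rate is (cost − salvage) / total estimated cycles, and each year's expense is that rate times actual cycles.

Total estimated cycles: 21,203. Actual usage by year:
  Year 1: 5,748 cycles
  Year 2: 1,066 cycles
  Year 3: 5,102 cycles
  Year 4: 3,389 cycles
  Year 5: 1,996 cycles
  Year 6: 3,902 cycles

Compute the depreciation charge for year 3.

$45,918

Depreciable base = $209,527 − $18,700 = $190,827.
Rate = $190,827 / 21,203 cycles = $9 per cycle.
Year 1: 5,748 × $9 = $51,732. Book value $157,795.
Year 2: 1,066 × $9 = $9,594. Book value $148,201.
Year 3: 5,102 × $9 = $45,918. Book value $102,283.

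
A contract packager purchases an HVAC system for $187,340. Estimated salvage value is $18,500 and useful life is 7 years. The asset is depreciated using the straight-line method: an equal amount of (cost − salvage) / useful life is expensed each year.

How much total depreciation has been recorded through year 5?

$120,600

Depreciable base = $187,340 − $18,500 = $168,840.
Annual expense = $168,840 / 7 = $24,120.
End of year 1: book value $163,220.
End of year 2: book value $139,100.
End of year 3: book value $114,980.
End of year 4: book value $90,860.
End of year 5: book value $66,740.
Accumulated through year 5 = $187,340 − $66,740 = $120,600.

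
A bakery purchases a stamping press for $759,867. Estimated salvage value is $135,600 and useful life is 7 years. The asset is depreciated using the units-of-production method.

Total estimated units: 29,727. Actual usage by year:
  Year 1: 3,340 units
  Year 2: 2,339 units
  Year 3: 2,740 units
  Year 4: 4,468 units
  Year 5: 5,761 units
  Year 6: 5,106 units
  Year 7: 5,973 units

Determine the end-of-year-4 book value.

$489,240

Depreciable base = $759,867 − $135,600 = $624,267.
Rate = $624,267 / 29,727 units = $21 per unit.
Year 1: 3,340 × $21 = $70,140. Book value $689,727.
Year 2: 2,339 × $21 = $49,119. Book value $640,608.
Year 3: 2,740 × $21 = $57,540. Book value $583,068.
Year 4: 4,468 × $21 = $93,828. Book value $489,240.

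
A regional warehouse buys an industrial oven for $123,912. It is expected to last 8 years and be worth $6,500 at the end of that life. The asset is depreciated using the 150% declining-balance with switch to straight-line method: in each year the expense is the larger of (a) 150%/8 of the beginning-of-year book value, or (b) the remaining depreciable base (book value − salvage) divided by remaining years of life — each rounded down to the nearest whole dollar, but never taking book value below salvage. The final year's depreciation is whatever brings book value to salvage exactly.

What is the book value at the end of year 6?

$30,252

Depreciable base = $123,912 − $6,500 = $117,412.
Year 1: DB = ⌊$123,912 × 150%/8⌋ = $23,233; SL = ⌊$117,412/8⌋ = $14,676 → take DB $23,233. Book value $100,679.
Year 2: DB = ⌊$100,679 × 150%/8⌋ = $18,877; SL = ⌊$94,179/7⌋ = $13,454 → take DB $18,877. Book value $81,802.
Year 3: DB = ⌊$81,802 × 150%/8⌋ = $15,337; SL = ⌊$75,302/6⌋ = $12,550 → take DB $15,337. Book value $66,465.
Year 4: DB = ⌊$66,465 × 150%/8⌋ = $12,462; SL = ⌊$59,965/5⌋ = $11,993 → take DB $12,462. Book value $54,003.
Year 5: DB = ⌊$54,003 × 150%/8⌋ = $10,125; SL = ⌊$47,503/4⌋ = $11,875 → take SL $11,875. Book value $42,128.
Year 6: DB = ⌊$42,128 × 150%/8⌋ = $7,899; SL = ⌊$35,628/3⌋ = $11,876 → take SL $11,876. Book value $30,252.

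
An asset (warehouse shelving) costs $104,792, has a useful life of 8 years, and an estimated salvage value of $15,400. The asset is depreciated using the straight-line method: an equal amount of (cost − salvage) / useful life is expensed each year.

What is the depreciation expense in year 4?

$11,174

Depreciable base = $104,792 − $15,400 = $89,392.
Annual expense = $89,392 / 8 = $11,174.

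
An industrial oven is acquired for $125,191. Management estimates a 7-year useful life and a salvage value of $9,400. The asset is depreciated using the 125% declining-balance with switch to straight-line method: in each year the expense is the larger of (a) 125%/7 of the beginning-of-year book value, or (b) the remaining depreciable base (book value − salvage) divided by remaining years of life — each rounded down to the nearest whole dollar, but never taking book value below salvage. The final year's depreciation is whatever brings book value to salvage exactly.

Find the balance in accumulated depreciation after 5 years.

Depreciable base = $125,191 − $9,400 = $115,791.
Year 1: DB = ⌊$125,191 × 125%/7⌋ = $22,355; SL = ⌊$115,791/7⌋ = $16,541 → take DB $22,355. Book value $102,836.
Year 2: DB = ⌊$102,836 × 125%/7⌋ = $18,363; SL = ⌊$93,436/6⌋ = $15,572 → take DB $18,363. Book value $84,473.
Year 3: DB = ⌊$84,473 × 125%/7⌋ = $15,084; SL = ⌊$75,073/5⌋ = $15,014 → take DB $15,084. Book value $69,389.
Year 4: DB = ⌊$69,389 × 125%/7⌋ = $12,390; SL = ⌊$59,989/4⌋ = $14,997 → take SL $14,997. Book value $54,392.
Year 5: DB = ⌊$54,392 × 125%/7⌋ = $9,712; SL = ⌊$44,992/3⌋ = $14,997 → take SL $14,997. Book value $39,395.
Accumulated through year 5 = $125,191 − $39,395 = $85,796.

$85,796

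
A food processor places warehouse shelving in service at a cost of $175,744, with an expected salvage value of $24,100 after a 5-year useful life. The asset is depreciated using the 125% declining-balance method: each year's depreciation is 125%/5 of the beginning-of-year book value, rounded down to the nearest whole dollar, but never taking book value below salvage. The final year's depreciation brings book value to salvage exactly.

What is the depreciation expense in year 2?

Depreciable base = $175,744 − $24,100 = $151,644.
Year 1: ⌊$175,744 × 125%/5⌋ = $43,936. Book value $131,808.
Year 2: ⌊$131,808 × 125%/5⌋ = $32,952. Book value $98,856.

$32,952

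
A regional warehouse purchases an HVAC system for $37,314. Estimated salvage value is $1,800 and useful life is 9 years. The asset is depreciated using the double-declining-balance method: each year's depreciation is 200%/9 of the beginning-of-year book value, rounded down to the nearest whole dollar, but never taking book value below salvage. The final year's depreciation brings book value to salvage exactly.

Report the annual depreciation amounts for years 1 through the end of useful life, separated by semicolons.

Depreciable base = $37,314 − $1,800 = $35,514.
Year 1: ⌊$37,314 × 200%/9⌋ = $8,292. Book value $29,022.
Year 2: ⌊$29,022 × 200%/9⌋ = $6,449. Book value $22,573.
Year 3: ⌊$22,573 × 200%/9⌋ = $5,016. Book value $17,557.
Year 4: ⌊$17,557 × 200%/9⌋ = $3,901. Book value $13,656.
Year 5: ⌊$13,656 × 200%/9⌋ = $3,034. Book value $10,622.
Year 6: ⌊$10,622 × 200%/9⌋ = $2,360. Book value $8,262.
Year 7: ⌊$8,262 × 200%/9⌋ = $1,836. Book value $6,426.
Year 8: ⌊$6,426 × 200%/9⌋ = $1,428. Book value $4,998.
Year 9 (final): $4,998 − $1,800 = $3,198. Book value $1,800.

$8,292; $6,449; $5,016; $3,901; $3,034; $2,360; $1,836; $1,428; $3,198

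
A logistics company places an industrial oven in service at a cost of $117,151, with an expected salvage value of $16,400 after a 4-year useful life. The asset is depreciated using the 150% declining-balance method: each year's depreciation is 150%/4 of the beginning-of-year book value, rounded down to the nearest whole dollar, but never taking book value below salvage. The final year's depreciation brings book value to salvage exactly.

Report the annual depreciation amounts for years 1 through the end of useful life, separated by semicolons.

Depreciable base = $117,151 − $16,400 = $100,751.
Year 1: ⌊$117,151 × 150%/4⌋ = $43,931. Book value $73,220.
Year 2: ⌊$73,220 × 150%/4⌋ = $27,457. Book value $45,763.
Year 3: ⌊$45,763 × 150%/4⌋ = $17,161. Book value $28,602.
Year 4 (final): $28,602 − $16,400 = $12,202. Book value $16,400.

$43,931; $27,457; $17,161; $12,202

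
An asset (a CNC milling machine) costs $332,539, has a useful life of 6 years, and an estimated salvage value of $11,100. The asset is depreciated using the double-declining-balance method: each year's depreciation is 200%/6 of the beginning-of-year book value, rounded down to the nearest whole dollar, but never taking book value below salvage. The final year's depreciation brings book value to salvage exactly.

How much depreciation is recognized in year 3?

Depreciable base = $332,539 − $11,100 = $321,439.
Year 1: ⌊$332,539 × 200%/6⌋ = $110,846. Book value $221,693.
Year 2: ⌊$221,693 × 200%/6⌋ = $73,897. Book value $147,796.
Year 3: ⌊$147,796 × 200%/6⌋ = $49,265. Book value $98,531.

$49,265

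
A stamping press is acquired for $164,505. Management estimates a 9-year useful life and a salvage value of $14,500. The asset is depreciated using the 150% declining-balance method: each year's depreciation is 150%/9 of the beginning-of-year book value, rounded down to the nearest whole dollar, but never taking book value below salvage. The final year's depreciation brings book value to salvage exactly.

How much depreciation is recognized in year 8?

Depreciable base = $164,505 − $14,500 = $150,005.
Year 1: ⌊$164,505 × 150%/9⌋ = $27,417. Book value $137,088.
Year 2: ⌊$137,088 × 150%/9⌋ = $22,848. Book value $114,240.
Year 3: ⌊$114,240 × 150%/9⌋ = $19,040. Book value $95,200.
Year 4: ⌊$95,200 × 150%/9⌋ = $15,866. Book value $79,334.
Year 5: ⌊$79,334 × 150%/9⌋ = $13,222. Book value $66,112.
Year 6: ⌊$66,112 × 150%/9⌋ = $11,018. Book value $55,094.
Year 7: ⌊$55,094 × 150%/9⌋ = $9,182. Book value $45,912.
Year 8: ⌊$45,912 × 150%/9⌋ = $7,652. Book value $38,260.

$7,652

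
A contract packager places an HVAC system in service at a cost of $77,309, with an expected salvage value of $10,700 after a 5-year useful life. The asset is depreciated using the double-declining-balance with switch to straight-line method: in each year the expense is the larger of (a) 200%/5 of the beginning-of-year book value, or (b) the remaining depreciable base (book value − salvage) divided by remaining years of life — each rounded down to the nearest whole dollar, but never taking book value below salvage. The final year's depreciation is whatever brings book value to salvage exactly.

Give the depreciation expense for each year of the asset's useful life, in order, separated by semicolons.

$30,923; $18,554; $11,132; $6,000; $0

Depreciable base = $77,309 − $10,700 = $66,609.
Year 1: DB = ⌊$77,309 × 200%/5⌋ = $30,923; SL = ⌊$66,609/5⌋ = $13,321 → take DB $30,923. Book value $46,386.
Year 2: DB = ⌊$46,386 × 200%/5⌋ = $18,554; SL = ⌊$35,686/4⌋ = $8,921 → take DB $18,554. Book value $27,832.
Year 3: DB = ⌊$27,832 × 200%/5⌋ = $11,132; SL = ⌊$17,132/3⌋ = $5,710 → take DB $11,132. Book value $16,700.
Year 4: DB = ⌊$16,700 × 200%/5⌋ = $6,680; SL = ⌊$6,000/2⌋ = $3,000 → take DB $6,680, capped at $6,000. Book value $10,700.
Year 5 (final): $10,700 − $10,700 = $0. Book value $10,700.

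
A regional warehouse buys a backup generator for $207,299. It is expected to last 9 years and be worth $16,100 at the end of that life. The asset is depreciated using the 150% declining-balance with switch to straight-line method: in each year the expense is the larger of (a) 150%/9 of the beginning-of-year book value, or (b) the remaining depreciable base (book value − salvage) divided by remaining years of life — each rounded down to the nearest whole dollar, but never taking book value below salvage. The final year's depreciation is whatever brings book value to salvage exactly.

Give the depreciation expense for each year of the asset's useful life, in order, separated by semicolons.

Depreciable base = $207,299 − $16,100 = $191,199.
Year 1: DB = ⌊$207,299 × 150%/9⌋ = $34,549; SL = ⌊$191,199/9⌋ = $21,244 → take DB $34,549. Book value $172,750.
Year 2: DB = ⌊$172,750 × 150%/9⌋ = $28,791; SL = ⌊$156,650/8⌋ = $19,581 → take DB $28,791. Book value $143,959.
Year 3: DB = ⌊$143,959 × 150%/9⌋ = $23,993; SL = ⌊$127,859/7⌋ = $18,265 → take DB $23,993. Book value $119,966.
Year 4: DB = ⌊$119,966 × 150%/9⌋ = $19,994; SL = ⌊$103,866/6⌋ = $17,311 → take DB $19,994. Book value $99,972.
Year 5: DB = ⌊$99,972 × 150%/9⌋ = $16,662; SL = ⌊$83,872/5⌋ = $16,774 → take SL $16,774. Book value $83,198.
Year 6: DB = ⌊$83,198 × 150%/9⌋ = $13,866; SL = ⌊$67,098/4⌋ = $16,774 → take SL $16,774. Book value $66,424.
Year 7: DB = ⌊$66,424 × 150%/9⌋ = $11,070; SL = ⌊$50,324/3⌋ = $16,774 → take SL $16,774. Book value $49,650.
Year 8: DB = ⌊$49,650 × 150%/9⌋ = $8,275; SL = ⌊$33,550/2⌋ = $16,775 → take SL $16,775. Book value $32,875.
Year 9 (final): $32,875 − $16,100 = $16,775. Book value $16,100.

$34,549; $28,791; $23,993; $19,994; $16,774; $16,774; $16,774; $16,775; $16,775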